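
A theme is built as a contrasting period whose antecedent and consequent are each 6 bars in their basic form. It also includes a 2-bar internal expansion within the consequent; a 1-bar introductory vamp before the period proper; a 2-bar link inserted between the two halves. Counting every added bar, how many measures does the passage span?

Basic contrasting period: 6 + 6 = 12 bars.
12 (basic form) + 2 (internal expansion) + 1 (introduction) + 2 (link) = 17.

17 measures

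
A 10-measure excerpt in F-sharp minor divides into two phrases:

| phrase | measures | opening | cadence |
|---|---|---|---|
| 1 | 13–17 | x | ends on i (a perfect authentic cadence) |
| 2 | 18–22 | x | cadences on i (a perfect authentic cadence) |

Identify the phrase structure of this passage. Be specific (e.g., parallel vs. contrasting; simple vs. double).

Both phrases have the same opening (x) and the same cadence (perfect authentic cadence): the second is a restatement, not a consequent, so this is a repeated phrase rather than a period.

repeated phrase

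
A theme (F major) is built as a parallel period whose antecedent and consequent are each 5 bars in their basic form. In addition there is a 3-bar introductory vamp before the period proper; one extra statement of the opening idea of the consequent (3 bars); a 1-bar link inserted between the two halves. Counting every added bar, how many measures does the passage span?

Basic parallel period: 5 + 5 = 10 bars.
10 (basic form) + 3 (introduction) + 3 (extra statement) + 1 (link) = 17.

17 measures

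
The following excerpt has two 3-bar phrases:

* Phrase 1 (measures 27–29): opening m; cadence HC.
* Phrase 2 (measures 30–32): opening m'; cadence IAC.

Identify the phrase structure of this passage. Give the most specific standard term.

Phrase 1 ends with a half cadence (weaker) and phrase 2 with an imperfect authentic cadence (stronger): antecedent + consequent = a period.
The two phrases open with the same material (m / m'), so the period is parallel.

parallel period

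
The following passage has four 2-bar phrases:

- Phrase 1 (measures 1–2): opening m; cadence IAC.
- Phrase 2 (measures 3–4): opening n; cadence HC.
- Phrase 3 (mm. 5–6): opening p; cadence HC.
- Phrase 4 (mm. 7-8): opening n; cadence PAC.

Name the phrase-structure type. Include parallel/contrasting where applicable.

Four phrases in two halves: the first half (mm. 1-4) ends with a half cadence, the second (mm. 5–8) with a perfect authentic cadence — a large antecedent–consequent pair, i.e. a double period.
Phrase 3 begins with different material from phrase 1, making it contrasting.

contrasting double period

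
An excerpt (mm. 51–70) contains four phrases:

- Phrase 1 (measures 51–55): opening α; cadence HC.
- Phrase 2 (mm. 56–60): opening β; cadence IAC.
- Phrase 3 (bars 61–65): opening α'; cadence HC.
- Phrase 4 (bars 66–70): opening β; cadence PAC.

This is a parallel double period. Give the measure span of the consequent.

In a double period the first pair of phrases (ending imperfect authentic cadence) is the large antecedent and the second pair (ending perfect authentic cadence) is the large consequent; the consequent is measures 61–70.

measures 61–70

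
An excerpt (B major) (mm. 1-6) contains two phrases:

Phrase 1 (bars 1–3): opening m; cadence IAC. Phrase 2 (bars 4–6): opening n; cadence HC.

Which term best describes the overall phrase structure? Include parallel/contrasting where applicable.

The second phrase closes with a half cadence, which is not stronger than the first phrase's imperfect authentic cadence; without a weak→strong cadential pair there is no antecedent–consequent relationship, so this is a phrase group rather than a period.

phrase group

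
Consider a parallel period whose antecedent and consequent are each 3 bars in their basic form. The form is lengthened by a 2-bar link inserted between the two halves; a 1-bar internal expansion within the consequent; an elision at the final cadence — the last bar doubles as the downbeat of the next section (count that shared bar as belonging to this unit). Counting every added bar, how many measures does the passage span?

9 measures

Basic parallel period: 3 + 3 = 6 bars.
6 (basic form) + 2 (link) + 1 (internal expansion) = 9.
The elision shares a bar with the next section but does not change this unit's count.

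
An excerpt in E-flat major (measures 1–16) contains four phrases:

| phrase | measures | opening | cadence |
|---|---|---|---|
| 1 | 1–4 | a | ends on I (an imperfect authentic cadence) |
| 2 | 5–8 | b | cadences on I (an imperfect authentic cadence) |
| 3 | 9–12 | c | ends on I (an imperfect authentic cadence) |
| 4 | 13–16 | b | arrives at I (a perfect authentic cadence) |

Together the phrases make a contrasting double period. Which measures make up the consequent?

measures 9–16

In a double period the first pair of phrases (ending imperfect authentic cadence) is the large antecedent and the second pair (ending perfect authentic cadence) is the large consequent; the consequent is measures 9–16.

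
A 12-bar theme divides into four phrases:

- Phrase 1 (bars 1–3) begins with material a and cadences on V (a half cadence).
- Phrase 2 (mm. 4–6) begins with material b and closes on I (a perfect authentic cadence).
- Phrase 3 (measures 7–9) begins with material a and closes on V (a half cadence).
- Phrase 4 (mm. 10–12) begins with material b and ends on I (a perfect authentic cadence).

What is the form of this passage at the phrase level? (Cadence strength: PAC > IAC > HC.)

repeated period

The cadence pattern HC–PAC–HC–PAC is weak–strong twice, and phrases 3–4 restate phrases 1–2: a period heard twice, not a double period (which would end weakly at phrase 2).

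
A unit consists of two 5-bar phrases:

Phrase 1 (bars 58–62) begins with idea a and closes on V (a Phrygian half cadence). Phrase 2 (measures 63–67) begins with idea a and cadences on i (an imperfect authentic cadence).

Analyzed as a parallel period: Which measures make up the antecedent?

measures 58–62

The antecedent is the phrase ending with the weaker cadence (Phrygian half cadence, phrase 1) and the consequent the one ending more conclusively (imperfect authentic cadence, phrase 2); the antecedent is bars 58–62.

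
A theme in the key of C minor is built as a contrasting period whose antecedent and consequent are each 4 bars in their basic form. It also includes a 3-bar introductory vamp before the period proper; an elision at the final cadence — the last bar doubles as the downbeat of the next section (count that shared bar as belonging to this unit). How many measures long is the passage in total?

Basic contrasting period: 4 + 4 = 8 bars.
8 (basic form) + 3 (introduction) = 11.
The elision shares a bar with the next section but does not change this unit's count.

11 measures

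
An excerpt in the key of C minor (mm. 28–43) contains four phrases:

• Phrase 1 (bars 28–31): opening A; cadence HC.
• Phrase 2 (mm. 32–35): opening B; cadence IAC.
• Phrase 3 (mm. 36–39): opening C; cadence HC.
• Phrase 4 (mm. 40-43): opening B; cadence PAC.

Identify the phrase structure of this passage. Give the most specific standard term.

Four phrases in two halves: the first half (mm. 28-35) ends with an imperfect authentic cadence, the second (bars 36–43) with a perfect authentic cadence — a large antecedent–consequent pair, i.e. a double period.
Phrase 3 begins with different material from phrase 1, making it contrasting.

contrasting double period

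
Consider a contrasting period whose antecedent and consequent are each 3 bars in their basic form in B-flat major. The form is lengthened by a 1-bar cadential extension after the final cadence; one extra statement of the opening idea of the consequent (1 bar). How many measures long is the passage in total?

Basic contrasting period: 3 + 3 = 6 bars.
6 (basic form) + 1 (cadential extension) + 1 (extra statement) = 8.

8 measures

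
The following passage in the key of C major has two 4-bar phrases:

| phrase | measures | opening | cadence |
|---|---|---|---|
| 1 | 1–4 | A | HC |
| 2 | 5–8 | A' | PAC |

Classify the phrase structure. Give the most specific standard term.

parallel period

Phrase 1 ends with a half cadence (weaker) and phrase 2 with a perfect authentic cadence (stronger): antecedent + consequent = a period.
The two phrases open with the same material (A / A'), so the period is parallel.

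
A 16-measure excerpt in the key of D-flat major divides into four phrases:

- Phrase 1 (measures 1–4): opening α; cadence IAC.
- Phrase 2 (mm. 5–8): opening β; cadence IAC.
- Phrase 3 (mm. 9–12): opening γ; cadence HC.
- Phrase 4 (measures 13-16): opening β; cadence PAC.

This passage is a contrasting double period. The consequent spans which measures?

In a double period the four phrases pair into a large antecedent (phrases 1–2, ending imperfect authentic cadence) and a large consequent (phrases 3–4, ending perfect authentic cadence). The consequent spans mm. 9-16.

measures 9–16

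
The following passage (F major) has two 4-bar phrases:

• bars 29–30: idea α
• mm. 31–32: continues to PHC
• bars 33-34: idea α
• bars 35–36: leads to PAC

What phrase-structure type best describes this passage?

Phrase 1 ends with a Phrygian half cadence (weaker) and phrase 2 with a perfect authentic cadence (stronger): antecedent + consequent = a period.
The two phrases open with the same material (α / α), so the period is parallel.

parallel period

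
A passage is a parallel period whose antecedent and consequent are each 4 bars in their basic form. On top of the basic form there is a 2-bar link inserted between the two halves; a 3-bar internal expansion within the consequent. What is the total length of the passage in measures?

Basic parallel period: 4 + 4 = 8 bars.
8 (basic form) + 2 (link) + 3 (internal expansion) = 13.

13 measures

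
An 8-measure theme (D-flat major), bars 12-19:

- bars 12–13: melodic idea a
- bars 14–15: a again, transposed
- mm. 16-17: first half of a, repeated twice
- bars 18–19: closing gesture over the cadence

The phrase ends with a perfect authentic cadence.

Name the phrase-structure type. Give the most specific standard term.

sentence

Basic idea (bars 12–13) + its repetition (bars 14-15) form the presentation; fragmentation and cadence (mm. 16–19) form the continuation — the 8-bar whole is a sentence.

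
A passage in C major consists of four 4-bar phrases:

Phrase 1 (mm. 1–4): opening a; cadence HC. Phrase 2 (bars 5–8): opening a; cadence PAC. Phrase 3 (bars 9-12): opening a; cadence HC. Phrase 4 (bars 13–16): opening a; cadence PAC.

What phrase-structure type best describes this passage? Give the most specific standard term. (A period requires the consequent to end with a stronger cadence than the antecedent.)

repeated period

The cadence pattern HC–PAC–HC–PAC is weak–strong twice, and phrases 3–4 restate phrases 1–2: a period heard twice, not a double period (which would end weakly at phrase 2).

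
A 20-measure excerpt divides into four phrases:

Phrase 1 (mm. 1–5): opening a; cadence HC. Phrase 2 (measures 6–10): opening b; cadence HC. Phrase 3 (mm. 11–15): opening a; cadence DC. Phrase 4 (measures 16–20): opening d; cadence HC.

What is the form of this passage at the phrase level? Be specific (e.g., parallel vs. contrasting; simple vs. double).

phrase group

Phrase 4 ends with a half cadence, no stronger than phrase 2's half cadence, so the four phrases do not form a double period; nor do phrases 3–4 duplicate 1–2, so it is not a repeated period. With no phrase reaching a conclusive cadence, the passage is a phrase group.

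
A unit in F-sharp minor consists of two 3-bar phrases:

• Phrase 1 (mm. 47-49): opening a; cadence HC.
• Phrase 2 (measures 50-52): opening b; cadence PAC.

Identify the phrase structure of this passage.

contrasting period

Phrase 1 ends with a half cadence (weaker) and phrase 2 with a perfect authentic cadence (stronger): antecedent + consequent = a period.
The two phrases open with different material (a / b), so the period is contrasting.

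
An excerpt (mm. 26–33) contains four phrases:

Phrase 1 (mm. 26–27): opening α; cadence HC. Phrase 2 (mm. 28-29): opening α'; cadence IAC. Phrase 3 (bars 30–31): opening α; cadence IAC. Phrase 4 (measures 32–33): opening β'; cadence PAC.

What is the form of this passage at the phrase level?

parallel double period

Four phrases in two halves: the first half (bars 26-29) ends with an imperfect authentic cadence, the second (mm. 30–33) with a perfect authentic cadence — a large antecedent–consequent pair, i.e. a double period.
Phrase 3 begins with the same material as phrase 1, making it parallel.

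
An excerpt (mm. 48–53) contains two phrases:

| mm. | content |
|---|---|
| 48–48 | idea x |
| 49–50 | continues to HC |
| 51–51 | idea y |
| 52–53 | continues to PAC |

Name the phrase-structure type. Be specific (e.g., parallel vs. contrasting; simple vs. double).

Phrase 1 ends with a half cadence (weaker) and phrase 2 with a perfect authentic cadence (stronger): antecedent + consequent = a period.
The two phrases open with different material (x / y), so the period is contrasting.

contrasting period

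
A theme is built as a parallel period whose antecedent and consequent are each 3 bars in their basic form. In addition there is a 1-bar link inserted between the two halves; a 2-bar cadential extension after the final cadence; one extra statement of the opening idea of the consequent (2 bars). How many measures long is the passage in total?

Basic parallel period: 3 + 3 = 6 bars.
6 (basic form) + 1 (link) + 2 (cadential extension) + 2 (extra statement) = 11.

11 measures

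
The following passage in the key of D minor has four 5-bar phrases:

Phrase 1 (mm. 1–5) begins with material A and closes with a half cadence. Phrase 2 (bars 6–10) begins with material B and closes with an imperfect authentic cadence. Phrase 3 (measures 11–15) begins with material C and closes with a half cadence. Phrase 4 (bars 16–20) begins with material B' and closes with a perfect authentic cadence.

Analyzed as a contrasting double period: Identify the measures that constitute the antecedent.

In a double period the four phrases pair into a large antecedent (phrases 1–2, ending imperfect authentic cadence) and a large consequent (phrases 3–4, ending perfect authentic cadence). The antecedent spans mm. 1–10.

measures 1–10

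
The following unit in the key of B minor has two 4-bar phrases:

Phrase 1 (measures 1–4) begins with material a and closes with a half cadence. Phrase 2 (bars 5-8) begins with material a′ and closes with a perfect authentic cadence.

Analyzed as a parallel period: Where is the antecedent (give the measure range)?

measures 1–4

The antecedent is the phrase ending with the weaker cadence (half cadence, phrase 1) and the consequent the one ending more conclusively (perfect authentic cadence, phrase 2); the antecedent is measures 1–4.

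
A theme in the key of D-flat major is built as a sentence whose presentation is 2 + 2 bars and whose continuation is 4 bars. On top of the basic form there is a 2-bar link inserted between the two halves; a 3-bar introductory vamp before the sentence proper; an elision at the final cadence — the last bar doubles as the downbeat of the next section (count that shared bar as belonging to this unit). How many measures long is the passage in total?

Basic sentence: 2 + 2 + 4 = 8 bars.
8 (basic form) + 2 (link) + 3 (introduction) = 13.
The elision shares a bar with the next section but does not change this unit's count.

13 measures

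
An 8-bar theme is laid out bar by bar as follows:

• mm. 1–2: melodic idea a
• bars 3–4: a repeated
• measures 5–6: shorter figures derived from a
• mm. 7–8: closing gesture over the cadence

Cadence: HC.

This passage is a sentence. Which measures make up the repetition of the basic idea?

The presentation of a sentence is the basic idea (mm. 1-2) plus its repetition (measures 3-4); the repetition of the basic idea is therefore mm. 3–4.

measures 3–4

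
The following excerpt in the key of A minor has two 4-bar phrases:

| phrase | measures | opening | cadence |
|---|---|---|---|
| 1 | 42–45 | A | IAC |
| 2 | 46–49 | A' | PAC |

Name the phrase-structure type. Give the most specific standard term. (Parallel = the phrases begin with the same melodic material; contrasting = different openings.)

parallel period

Phrase 1 ends with an imperfect authentic cadence (weaker) and phrase 2 with a perfect authentic cadence (stronger): antecedent + consequent = a period.
The two phrases open with the same material (A / A'), so the period is parallel.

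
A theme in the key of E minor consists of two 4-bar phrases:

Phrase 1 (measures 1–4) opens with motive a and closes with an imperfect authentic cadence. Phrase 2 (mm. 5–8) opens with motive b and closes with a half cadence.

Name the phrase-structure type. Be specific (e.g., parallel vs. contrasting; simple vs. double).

The second phrase closes with a half cadence, which is not stronger than the first phrase's imperfect authentic cadence; without a weak→strong cadential pair there is no antecedent–consequent relationship, so this is a phrase group rather than a period.

phrase group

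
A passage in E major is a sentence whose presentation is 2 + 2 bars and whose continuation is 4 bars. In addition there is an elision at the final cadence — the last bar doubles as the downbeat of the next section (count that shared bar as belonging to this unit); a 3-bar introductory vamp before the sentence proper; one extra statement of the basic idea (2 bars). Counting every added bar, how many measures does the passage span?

Basic sentence: 2 + 2 + 4 = 8 bars.
8 (basic form) + 3 (introduction) + 2 (extra statement) = 13.
The elision shares a bar with the next section but does not change this unit's count.

13 measures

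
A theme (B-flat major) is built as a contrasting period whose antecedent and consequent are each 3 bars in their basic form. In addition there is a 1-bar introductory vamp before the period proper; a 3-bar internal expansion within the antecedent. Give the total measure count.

Basic contrasting period: 3 + 3 = 6 bars.
6 (basic form) + 1 (introduction) + 3 (internal expansion) = 10.

10 measures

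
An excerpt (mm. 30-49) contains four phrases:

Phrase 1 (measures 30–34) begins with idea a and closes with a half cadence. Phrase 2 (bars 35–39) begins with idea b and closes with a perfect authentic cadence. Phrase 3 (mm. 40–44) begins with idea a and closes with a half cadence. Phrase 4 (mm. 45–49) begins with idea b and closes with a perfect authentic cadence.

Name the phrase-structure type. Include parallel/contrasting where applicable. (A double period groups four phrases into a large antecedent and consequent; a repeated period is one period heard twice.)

The cadence pattern HC–PAC–HC–PAC is weak–strong twice, and phrases 3–4 restate phrases 1–2: a period heard twice, not a double period (which would end weakly at phrase 2).

repeated period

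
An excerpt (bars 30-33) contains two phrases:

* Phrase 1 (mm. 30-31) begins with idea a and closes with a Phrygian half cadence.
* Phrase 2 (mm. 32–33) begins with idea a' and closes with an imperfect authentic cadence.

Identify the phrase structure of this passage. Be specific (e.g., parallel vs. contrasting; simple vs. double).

Phrase 1 ends with a Phrygian half cadence (weaker) and phrase 2 with an imperfect authentic cadence (stronger): antecedent + consequent = a period.
The two phrases open with the same material (a / a'), so the period is parallel.

parallel period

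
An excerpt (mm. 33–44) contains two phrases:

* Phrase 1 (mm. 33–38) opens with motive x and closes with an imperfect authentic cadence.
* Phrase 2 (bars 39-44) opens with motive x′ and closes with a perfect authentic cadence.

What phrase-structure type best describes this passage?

parallel period

Phrase 1 ends with an imperfect authentic cadence (weaker) and phrase 2 with a perfect authentic cadence (stronger): antecedent + consequent = a period.
The two phrases open with the same material (x / x′), so the period is parallel.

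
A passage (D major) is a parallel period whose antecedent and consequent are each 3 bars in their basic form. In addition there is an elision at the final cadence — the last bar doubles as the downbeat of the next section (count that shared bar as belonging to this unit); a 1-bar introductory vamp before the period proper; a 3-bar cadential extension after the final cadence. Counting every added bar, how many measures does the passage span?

Basic parallel period: 3 + 3 = 6 bars.
6 (basic form) + 1 (introduction) + 3 (cadential extension) = 10.
The elision shares a bar with the next section but does not change this unit's count.

10 measures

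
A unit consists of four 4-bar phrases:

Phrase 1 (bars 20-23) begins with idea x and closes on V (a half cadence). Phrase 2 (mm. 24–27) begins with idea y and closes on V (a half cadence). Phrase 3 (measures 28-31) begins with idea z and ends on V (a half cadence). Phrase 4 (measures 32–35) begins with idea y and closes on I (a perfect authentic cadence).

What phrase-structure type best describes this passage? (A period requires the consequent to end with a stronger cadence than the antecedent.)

Four phrases in two halves: the first half (bars 20–27) ends with a half cadence, the second (measures 28-35) with a perfect authentic cadence — a large antecedent–consequent pair, i.e. a double period.
Phrase 3 begins with different material from phrase 1, making it contrasting.

contrasting double period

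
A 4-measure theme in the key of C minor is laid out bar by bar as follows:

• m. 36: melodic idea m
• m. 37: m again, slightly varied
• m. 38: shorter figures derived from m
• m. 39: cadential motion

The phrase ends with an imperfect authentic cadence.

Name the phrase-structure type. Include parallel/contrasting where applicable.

Basic idea (measure 36) + its repetition (m. 37) form the presentation; fragmentation and cadence (mm. 38–39) form the continuation — the 4-bar whole is a sentence.

sentence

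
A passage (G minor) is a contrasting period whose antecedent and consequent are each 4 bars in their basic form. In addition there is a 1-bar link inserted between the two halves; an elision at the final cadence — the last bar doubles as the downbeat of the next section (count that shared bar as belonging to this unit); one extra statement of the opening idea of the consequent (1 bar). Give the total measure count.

Basic contrasting period: 4 + 4 = 8 bars.
8 (basic form) + 1 (link) + 1 (extra statement) = 10.
The elision shares a bar with the next section but does not change this unit's count.

10 measures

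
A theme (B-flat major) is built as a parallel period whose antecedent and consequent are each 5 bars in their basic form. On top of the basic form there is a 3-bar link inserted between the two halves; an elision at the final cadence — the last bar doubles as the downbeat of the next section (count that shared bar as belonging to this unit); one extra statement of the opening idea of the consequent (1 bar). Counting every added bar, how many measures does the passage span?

Basic parallel period: 5 + 5 = 10 bars.
10 (basic form) + 3 (link) + 1 (extra statement) = 14.
The elision shares a bar with the next section but does not change this unit's count.

14 measures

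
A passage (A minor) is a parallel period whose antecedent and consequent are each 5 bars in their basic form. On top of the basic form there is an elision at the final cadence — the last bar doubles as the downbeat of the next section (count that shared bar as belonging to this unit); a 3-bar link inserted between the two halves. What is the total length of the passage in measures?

Basic parallel period: 5 + 5 = 10 bars.
10 (basic form) + 3 (link) = 13.
The elision shares a bar with the next section but does not change this unit's count.

13 measures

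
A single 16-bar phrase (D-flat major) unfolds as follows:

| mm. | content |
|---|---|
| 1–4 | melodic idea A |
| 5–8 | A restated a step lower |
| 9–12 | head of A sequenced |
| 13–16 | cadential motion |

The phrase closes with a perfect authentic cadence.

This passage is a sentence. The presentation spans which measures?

The presentation of a sentence is the basic idea (bars 1–4) plus its repetition (measures 5–8); the presentation is therefore bars 1-8.

measures 1–8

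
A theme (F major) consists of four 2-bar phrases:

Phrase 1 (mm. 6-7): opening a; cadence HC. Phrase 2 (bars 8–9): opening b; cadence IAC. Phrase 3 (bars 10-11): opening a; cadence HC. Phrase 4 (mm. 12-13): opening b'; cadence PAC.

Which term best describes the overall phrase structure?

Four phrases in two halves: the first half (measures 6–9) ends with an imperfect authentic cadence, the second (mm. 10–13) with a perfect authentic cadence — a large antecedent–consequent pair, i.e. a double period.
Phrase 3 begins with the same material as phrase 1, making it parallel.

parallel double period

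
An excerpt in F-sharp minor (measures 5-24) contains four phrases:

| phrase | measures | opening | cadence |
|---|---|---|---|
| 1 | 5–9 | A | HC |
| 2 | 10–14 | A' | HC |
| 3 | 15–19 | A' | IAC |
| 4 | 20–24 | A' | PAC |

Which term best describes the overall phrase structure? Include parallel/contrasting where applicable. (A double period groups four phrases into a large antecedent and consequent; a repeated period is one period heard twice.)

Four phrases in two halves: the first half (bars 5–14) ends with a half cadence, the second (measures 15–24) with a perfect authentic cadence — a large antecedent–consequent pair, i.e. a double period.
Phrase 3 begins with the same material as phrase 1, making it parallel.

parallel double period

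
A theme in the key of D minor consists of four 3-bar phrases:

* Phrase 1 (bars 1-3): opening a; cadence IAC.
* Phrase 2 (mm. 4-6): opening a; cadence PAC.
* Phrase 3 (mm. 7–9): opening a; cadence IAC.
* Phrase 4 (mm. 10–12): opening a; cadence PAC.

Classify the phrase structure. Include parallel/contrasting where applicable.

repeated period

The cadence pattern IAC–PAC–IAC–PAC is weak–strong twice, and phrases 3–4 restate phrases 1–2: a period heard twice, not a double period (which would end weakly at phrase 2).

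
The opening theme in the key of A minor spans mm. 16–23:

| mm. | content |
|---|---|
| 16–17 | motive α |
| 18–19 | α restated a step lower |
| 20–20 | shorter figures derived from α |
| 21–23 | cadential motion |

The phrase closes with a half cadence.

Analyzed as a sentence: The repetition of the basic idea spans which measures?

The presentation of a sentence is the basic idea (mm. 16–17) plus its repetition (mm. 18–19); the repetition of the basic idea is therefore bars 18–19.

measures 18–19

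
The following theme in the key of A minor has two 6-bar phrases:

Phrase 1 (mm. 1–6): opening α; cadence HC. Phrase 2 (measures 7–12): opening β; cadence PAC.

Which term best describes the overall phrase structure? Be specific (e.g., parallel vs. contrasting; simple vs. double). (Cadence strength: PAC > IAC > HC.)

Phrase 1 ends with a half cadence (weaker) and phrase 2 with a perfect authentic cadence (stronger): antecedent + consequent = a period.
The two phrases open with different material (α / β), so the period is contrasting.

contrasting period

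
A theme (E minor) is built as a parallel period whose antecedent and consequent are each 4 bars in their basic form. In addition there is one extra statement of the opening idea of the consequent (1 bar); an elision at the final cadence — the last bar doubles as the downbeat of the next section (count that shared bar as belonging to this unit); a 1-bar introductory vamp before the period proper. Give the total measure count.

Basic parallel period: 4 + 4 = 8 bars.
8 (basic form) + 1 (extra statement) + 1 (introduction) = 10.
The elision shares a bar with the next section but does not change this unit's count.

10 measures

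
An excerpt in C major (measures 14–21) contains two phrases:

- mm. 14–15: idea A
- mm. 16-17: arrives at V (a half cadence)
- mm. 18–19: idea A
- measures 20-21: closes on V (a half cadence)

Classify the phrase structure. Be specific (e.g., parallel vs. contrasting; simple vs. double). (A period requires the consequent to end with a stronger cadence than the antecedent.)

repeated phrase

Both phrases have the same opening (A) and the same cadence (half cadence): the second is a restatement, not a consequent, so this is a repeated phrase rather than a period.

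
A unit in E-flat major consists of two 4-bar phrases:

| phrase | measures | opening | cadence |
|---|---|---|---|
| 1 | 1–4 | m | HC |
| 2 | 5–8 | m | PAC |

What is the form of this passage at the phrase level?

parallel period

Phrase 1 ends with a half cadence (weaker) and phrase 2 with a perfect authentic cadence (stronger): antecedent + consequent = a period.
The two phrases open with the same material (m / m), so the period is parallel.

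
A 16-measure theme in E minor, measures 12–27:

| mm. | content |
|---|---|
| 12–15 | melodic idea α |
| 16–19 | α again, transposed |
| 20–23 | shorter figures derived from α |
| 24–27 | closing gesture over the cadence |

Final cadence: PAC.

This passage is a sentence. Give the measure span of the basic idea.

measures 12–15

The presentation of a sentence is the basic idea (measures 12–15) plus its repetition (mm. 16-19); the basic idea is therefore measures 12–15.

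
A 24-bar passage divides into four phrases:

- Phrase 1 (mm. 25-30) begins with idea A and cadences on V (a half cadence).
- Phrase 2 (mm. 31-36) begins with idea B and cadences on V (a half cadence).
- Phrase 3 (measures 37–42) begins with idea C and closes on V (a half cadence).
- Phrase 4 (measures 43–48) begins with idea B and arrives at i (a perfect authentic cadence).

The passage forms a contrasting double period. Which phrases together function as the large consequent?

In a double period the first pair of phrases (ending half cadence) is the large antecedent and the second pair (ending perfect authentic cadence) is the large consequent; the consequent is phrases 3 and 4.

phrases 3 and 4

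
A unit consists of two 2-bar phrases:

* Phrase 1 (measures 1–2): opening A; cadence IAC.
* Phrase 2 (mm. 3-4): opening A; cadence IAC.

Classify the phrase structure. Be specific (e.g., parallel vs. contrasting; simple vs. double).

repeated phrase

Both phrases have the same opening (A) and the same cadence (imperfect authentic cadence): the second is a restatement, not a consequent, so this is a repeated phrase rather than a period.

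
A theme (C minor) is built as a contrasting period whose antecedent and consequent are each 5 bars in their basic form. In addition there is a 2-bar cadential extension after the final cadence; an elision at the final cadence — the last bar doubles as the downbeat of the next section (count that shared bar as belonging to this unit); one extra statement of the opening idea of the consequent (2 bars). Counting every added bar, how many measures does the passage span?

14 measures

Basic contrasting period: 5 + 5 = 10 bars.
10 (basic form) + 2 (cadential extension) + 2 (extra statement) = 14.
The elision shares a bar with the next section but does not change this unit's count.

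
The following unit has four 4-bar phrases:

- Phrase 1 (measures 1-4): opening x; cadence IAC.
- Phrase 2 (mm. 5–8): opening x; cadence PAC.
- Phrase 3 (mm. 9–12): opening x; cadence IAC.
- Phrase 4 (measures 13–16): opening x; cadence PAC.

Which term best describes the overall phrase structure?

repeated period

The cadence pattern IAC–PAC–IAC–PAC is weak–strong twice, and phrases 3–4 restate phrases 1–2: a period heard twice, not a double period (which would end weakly at phrase 2).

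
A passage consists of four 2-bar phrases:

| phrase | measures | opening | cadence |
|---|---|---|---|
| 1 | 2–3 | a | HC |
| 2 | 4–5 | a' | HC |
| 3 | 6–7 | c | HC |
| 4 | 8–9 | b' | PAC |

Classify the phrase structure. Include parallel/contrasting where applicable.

contrasting double period

Four phrases in two halves: the first half (bars 2–5) ends with a half cadence, the second (measures 6–9) with a perfect authentic cadence — a large antecedent–consequent pair, i.e. a double period.
Phrase 3 begins with different material from phrase 1, making it contrasting.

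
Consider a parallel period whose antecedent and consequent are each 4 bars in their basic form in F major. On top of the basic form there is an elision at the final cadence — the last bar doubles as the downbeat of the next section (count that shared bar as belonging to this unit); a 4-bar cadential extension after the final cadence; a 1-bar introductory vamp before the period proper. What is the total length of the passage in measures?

Basic parallel period: 4 + 4 = 8 bars.
8 (basic form) + 4 (cadential extension) + 1 (introduction) = 13.
The elision shares a bar with the next section but does not change this unit's count.

13 measures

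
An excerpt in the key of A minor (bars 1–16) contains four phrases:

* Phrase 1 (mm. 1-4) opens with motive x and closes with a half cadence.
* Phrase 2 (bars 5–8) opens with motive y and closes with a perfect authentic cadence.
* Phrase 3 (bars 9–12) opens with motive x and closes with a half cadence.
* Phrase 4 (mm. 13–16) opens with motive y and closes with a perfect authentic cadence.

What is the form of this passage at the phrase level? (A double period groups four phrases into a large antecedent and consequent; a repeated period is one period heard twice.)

repeated period

The cadence pattern HC–PAC–HC–PAC is weak–strong twice, and phrases 3–4 restate phrases 1–2: a period heard twice, not a double period (which would end weakly at phrase 2).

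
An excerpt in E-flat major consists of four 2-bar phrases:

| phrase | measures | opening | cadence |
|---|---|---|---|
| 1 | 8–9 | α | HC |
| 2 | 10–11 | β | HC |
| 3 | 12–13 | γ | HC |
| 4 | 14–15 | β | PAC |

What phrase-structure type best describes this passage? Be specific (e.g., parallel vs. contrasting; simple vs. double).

Four phrases in two halves: the first half (mm. 8–11) ends with a half cadence, the second (bars 12–15) with a perfect authentic cadence — a large antecedent–consequent pair, i.e. a double period.
Phrase 3 begins with different material from phrase 1, making it contrasting.

contrasting double period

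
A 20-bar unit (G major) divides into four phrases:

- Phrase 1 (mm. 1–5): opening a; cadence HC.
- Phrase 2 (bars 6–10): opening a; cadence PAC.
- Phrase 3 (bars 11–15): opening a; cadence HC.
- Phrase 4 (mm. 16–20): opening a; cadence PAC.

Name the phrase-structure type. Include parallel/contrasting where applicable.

The cadence pattern HC–PAC–HC–PAC is weak–strong twice, and phrases 3–4 restate phrases 1–2: a period heard twice, not a double period (which would end weakly at phrase 2).

repeated period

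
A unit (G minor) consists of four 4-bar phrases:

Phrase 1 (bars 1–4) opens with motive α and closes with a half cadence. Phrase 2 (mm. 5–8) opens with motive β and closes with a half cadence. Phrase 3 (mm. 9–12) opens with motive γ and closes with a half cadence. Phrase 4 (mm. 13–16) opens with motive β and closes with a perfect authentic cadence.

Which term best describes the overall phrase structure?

Four phrases in two halves: the first half (bars 1–8) ends with a half cadence, the second (bars 9–16) with a perfect authentic cadence — a large antecedent–consequent pair, i.e. a double period.
Phrase 3 begins with different material from phrase 1, making it contrasting.

contrasting double period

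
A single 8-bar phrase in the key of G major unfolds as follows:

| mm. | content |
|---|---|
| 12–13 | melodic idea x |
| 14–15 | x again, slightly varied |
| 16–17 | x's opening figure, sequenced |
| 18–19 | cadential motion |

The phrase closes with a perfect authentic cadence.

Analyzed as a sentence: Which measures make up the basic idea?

The presentation of a sentence is the basic idea (measures 12-13) plus its repetition (mm. 14-15); the basic idea is therefore bars 12–13.

measures 12–13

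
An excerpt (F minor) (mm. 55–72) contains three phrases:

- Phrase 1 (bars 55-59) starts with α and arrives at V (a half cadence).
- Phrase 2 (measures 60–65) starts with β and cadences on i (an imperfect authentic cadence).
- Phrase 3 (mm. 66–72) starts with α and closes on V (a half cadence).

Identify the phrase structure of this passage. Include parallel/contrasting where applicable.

The final phrase closes with a half cadence, which is not stronger than the preceding imperfect authentic cadence; the 3 phrases lack an overall antecedent–consequent design and so form a phrase group.

phrase group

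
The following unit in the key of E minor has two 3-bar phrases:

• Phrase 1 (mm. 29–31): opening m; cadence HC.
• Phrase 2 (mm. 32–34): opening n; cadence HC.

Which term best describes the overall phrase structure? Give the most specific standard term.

The second phrase closes with a half cadence, which is not stronger than the first phrase's half cadence; without a weak→strong cadential pair there is no antecedent–consequent relationship, so this is a phrase group rather than a period.

phrase group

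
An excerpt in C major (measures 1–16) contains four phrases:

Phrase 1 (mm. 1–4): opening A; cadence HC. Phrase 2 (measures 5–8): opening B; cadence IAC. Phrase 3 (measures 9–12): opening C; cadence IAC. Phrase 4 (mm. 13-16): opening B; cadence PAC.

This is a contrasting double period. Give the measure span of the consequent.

In a double period the first pair of phrases (ending imperfect authentic cadence) is the large antecedent and the second pair (ending perfect authentic cadence) is the large consequent; the consequent is measures 9–16.

measures 9–16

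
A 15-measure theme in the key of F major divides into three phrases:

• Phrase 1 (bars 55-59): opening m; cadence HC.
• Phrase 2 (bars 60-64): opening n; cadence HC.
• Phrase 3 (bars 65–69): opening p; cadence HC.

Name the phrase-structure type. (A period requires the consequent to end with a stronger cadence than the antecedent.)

phrase group

The final phrase closes with a half cadence, which is not stronger than the preceding half cadence; the 3 phrases lack an overall antecedent–consequent design and so form a phrase group.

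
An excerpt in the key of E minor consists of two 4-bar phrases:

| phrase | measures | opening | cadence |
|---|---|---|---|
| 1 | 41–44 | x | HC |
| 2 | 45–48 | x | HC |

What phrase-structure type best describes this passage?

repeated phrase

Both phrases have the same opening (x) and the same cadence (half cadence): the second is a restatement, not a consequent, so this is a repeated phrase rather than a period.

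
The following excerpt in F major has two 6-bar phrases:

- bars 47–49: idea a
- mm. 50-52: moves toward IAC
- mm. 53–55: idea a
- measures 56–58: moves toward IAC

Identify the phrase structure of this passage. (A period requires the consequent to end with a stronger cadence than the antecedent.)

repeated phrase

Both phrases have the same opening (a) and the same cadence (imperfect authentic cadence): the second is a restatement, not a consequent, so this is a repeated phrase rather than a period.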